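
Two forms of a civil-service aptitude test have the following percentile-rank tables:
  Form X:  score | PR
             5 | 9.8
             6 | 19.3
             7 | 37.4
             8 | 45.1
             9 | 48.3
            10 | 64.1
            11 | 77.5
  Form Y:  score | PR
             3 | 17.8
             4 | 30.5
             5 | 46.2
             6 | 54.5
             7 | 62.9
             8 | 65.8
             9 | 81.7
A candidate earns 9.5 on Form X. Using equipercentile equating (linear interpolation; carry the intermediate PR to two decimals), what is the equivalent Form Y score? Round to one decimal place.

PR of 9.5 on Form X: 48.3 + (9.5 − 9)/(10 − 9) × (64.1 − 48.3) = 56.20
On Form Y, PR 56.20 falls between score 6 (PR 54.5) and 7 (PR 62.9).
Interpolate: 6 + (56.20 − 54.5)/(62.9 − 54.5) × (7 − 6) = 6.2

6.2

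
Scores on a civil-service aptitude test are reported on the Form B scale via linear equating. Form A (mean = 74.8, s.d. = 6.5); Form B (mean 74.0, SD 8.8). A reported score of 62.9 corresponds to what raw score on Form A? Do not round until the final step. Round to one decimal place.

Invert y = (SD_Y/SD_X)(x − M_X) + M_Y:
x = (SD_X/SD_Y)(y − M_Y) + M_X = (6.5/8.8)(62.9 − 74.0) + 74.8
x = 0.738636 × -11.100 + 74.8 = 66.6

66.6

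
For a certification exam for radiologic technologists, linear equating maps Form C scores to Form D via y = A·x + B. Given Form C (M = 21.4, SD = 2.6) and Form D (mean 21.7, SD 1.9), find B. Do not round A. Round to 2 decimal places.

6.06

A = SD_Y / SD_X = 1.9 / 2.6 = 0.730769
B = M_Y − A·M_X = 21.7 − 0.730769 × 21.4 = 6.06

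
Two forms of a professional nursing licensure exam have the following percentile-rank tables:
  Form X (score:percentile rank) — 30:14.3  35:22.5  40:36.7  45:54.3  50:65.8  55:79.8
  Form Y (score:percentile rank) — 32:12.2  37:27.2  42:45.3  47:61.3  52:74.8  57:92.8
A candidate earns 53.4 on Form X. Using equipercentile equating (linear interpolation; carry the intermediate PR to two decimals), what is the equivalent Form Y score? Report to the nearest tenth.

52.1

PR of 53.4 on Form X: 65.8 + (53.4 − 50)/(55 − 50) × (79.8 − 65.8) = 75.32
On Form Y, PR 75.32 falls between score 52 (PR 74.8) and 57 (PR 92.8).
Interpolate: 52 + (75.32 − 74.8)/(92.8 − 74.8) × (57 − 52) = 52.1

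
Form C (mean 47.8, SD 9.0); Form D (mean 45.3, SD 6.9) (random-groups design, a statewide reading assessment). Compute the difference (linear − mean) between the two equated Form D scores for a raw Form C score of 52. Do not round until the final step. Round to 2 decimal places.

Mean-equated: 52 + (45.3 − 47.8) = 49.50
Linear-equated: (6.9/9.0)(52 − 47.8) + 45.3 = 48.520
Difference = 48.520 − 49.50 = -0.98

-0.98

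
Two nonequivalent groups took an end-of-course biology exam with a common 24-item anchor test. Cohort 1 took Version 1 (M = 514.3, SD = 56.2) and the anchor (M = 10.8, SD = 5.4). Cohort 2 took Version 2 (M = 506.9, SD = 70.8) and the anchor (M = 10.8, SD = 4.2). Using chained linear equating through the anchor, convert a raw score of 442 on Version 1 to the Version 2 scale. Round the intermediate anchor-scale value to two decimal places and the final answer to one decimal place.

Version 1 → anchor (Cohort 1): v = (5.4/56.2)(442 − 514.3) + 10.8 = 3.85
anchor → Version 2 (Cohort 2): y = (70.8/4.2)(3.85 − 10.8) + 506.9 = 389.7

389.7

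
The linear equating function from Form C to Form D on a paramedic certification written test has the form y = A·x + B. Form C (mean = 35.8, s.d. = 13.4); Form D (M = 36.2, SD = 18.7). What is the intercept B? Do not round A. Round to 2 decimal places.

A = SD_Y / SD_X = 18.7 / 13.4 = 1.395522
B = M_Y − A·M_X = 36.2 − 1.395522 × 35.8 = -13.76

-13.76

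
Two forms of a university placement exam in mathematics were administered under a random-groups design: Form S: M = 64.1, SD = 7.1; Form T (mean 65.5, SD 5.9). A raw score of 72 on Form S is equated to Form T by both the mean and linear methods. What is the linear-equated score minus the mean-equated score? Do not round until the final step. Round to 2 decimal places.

Mean-equated: 72 + (65.5 − 64.1) = 73.40
Linear-equated: (5.9/7.1)(72 − 64.1) + 65.5 = 72.065
Difference = 72.065 − 73.40 = -1.34

-1.34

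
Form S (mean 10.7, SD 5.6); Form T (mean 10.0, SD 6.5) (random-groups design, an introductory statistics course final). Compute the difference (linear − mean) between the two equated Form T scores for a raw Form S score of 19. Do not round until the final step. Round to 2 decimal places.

1.33

Mean-equated: 19 + (10.0 − 10.7) = 18.30
Linear-equated: (6.5/5.6)(19 − 10.7) + 10.0 = 19.634
Difference = 19.634 − 18.30 = 1.33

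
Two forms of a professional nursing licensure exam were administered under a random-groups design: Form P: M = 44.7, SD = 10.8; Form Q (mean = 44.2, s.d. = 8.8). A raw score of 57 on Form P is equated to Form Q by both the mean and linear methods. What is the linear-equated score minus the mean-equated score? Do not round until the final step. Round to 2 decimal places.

Mean-equated: 57 + (44.2 − 44.7) = 56.50
Linear-equated: (8.8/10.8)(57 − 44.7) + 44.2 = 54.222
Difference = 54.222 − 56.50 = -2.28

-2.28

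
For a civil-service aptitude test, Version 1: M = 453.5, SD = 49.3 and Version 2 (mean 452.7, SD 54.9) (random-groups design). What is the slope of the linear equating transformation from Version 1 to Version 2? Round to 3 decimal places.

A = SD_Y / SD_X = 54.9 / 49.3 = 1.114

1.114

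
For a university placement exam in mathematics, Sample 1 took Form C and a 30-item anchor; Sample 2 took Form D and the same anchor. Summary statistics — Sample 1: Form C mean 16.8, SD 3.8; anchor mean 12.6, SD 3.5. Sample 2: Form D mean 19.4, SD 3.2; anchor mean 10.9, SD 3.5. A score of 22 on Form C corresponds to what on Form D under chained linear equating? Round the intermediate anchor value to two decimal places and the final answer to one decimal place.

Form C → anchor (Sample 1): v = (3.5/3.8)(22 − 16.8) + 12.6 = 17.39
anchor → Form D (Sample 2): y = (3.2/3.5)(17.39 − 10.9) + 19.4 = 25.3

25.3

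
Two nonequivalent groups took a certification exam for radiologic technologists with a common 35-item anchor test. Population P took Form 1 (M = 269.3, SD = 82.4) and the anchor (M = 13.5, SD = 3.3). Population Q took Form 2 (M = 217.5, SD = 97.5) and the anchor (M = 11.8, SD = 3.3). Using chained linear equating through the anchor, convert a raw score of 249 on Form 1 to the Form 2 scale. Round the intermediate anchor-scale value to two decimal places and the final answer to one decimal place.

243.8

Form 1 → anchor (Population P): v = (3.3/82.4)(249 − 269.3) + 13.5 = 12.69
anchor → Form 2 (Population Q): y = (97.5/3.3)(12.69 − 11.8) + 217.5 = 243.8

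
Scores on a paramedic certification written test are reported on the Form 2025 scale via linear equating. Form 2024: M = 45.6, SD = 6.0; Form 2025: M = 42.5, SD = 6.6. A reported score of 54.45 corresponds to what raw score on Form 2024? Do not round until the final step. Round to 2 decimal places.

56.46

Invert y = (SD_Y/SD_X)(x − M_X) + M_Y:
x = (SD_X/SD_Y)(y − M_Y) + M_X = (6.0/6.6)(54.45 − 42.5) + 45.6
x = 0.909091 × 11.950 + 45.6 = 56.46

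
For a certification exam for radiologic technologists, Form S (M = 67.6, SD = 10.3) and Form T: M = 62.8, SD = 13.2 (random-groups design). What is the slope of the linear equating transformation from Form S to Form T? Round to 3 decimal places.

A = SD_Y / SD_X = 13.2 / 10.3 = 1.282

1.282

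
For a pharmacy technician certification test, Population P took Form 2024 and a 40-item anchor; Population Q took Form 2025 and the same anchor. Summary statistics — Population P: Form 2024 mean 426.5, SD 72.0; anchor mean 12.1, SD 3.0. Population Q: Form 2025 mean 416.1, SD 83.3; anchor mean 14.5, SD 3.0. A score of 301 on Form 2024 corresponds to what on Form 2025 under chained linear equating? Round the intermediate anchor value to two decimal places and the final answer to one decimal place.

Form 2024 → anchor (Population P): v = (3.0/72.0)(301 − 426.5) + 12.1 = 6.87
anchor → Form 2025 (Population Q): y = (83.3/3.0)(6.87 − 14.5) + 416.1 = 204.2

204.2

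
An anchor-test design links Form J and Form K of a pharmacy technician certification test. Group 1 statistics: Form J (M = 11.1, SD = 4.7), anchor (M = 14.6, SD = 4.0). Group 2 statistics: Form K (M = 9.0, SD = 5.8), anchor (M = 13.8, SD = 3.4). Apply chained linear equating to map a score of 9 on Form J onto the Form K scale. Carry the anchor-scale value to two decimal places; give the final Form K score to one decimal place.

Form J → anchor (Group 1): v = (4.0/4.7)(9 − 11.1) + 14.6 = 12.81
anchor → Form K (Group 2): y = (5.8/3.4)(12.81 − 13.8) + 9.0 = 7.3

7.3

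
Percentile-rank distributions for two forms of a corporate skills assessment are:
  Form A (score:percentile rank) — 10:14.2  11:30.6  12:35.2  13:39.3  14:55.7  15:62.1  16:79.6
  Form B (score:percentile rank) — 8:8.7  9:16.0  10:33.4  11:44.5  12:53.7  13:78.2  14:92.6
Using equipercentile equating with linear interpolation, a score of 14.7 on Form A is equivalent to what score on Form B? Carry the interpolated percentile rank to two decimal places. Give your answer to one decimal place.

PR of 14.7 on Form A: 55.7 + (14.7 − 14)/(15 − 14) × (62.1 − 55.7) = 60.18
On Form B, PR 60.18 falls between score 12 (PR 53.7) and 13 (PR 78.2).
Interpolate: 12 + (60.18 − 53.7)/(78.2 − 53.7) × (13 − 12) = 12.3

12.3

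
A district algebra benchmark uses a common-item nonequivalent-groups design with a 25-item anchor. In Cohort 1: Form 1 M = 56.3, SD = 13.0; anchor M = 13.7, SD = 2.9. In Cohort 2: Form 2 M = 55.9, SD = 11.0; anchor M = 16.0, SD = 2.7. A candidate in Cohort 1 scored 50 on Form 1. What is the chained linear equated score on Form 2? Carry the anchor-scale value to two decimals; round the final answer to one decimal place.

Form 1 → anchor (Cohort 1): v = (2.9/13.0)(50 − 56.3) + 13.7 = 12.29
anchor → Form 2 (Cohort 2): y = (11.0/2.7)(12.29 − 16.0) + 55.9 = 40.8

40.8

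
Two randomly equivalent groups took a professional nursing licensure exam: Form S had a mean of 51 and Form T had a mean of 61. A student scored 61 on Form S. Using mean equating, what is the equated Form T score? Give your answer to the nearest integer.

71

Mean equating: y = x + (M_Y − M_X) = 61 + (61 − 51) = 71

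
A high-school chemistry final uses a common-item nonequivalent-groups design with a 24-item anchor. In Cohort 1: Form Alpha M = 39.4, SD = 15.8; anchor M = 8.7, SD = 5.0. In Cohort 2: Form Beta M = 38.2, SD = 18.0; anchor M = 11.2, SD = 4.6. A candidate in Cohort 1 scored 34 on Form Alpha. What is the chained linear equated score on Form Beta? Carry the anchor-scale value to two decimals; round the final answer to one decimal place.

21.7

Form Alpha → anchor (Cohort 1): v = (5.0/15.8)(34 − 39.4) + 8.7 = 6.99
anchor → Form Beta (Cohort 2): y = (18.0/4.6)(6.99 − 11.2) + 38.2 = 21.7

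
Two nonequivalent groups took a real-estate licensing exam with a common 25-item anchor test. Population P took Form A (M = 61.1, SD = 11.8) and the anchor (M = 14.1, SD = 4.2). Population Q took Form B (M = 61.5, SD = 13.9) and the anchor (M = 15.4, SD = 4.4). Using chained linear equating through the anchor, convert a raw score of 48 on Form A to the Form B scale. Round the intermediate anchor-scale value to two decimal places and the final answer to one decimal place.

42.7

Form A → anchor (Population P): v = (4.2/11.8)(48 − 61.1) + 14.1 = 9.44
anchor → Form B (Population Q): y = (13.9/4.4)(9.44 − 15.4) + 61.5 = 42.7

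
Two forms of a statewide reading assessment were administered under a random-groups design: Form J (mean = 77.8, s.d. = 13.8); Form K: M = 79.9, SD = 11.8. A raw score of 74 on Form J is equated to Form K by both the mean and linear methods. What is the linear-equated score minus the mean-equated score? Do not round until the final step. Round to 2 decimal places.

0.55

Mean-equated: 74 + (79.9 − 77.8) = 76.10
Linear-equated: (11.8/13.8)(74 − 77.8) + 79.9 = 76.651
Difference = 76.651 − 76.10 = 0.55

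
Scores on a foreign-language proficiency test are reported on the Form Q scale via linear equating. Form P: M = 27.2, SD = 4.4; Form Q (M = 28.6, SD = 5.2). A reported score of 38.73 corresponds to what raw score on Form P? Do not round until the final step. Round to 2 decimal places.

Invert y = (SD_Y/SD_X)(x − M_X) + M_Y:
x = (SD_X/SD_Y)(y − M_Y) + M_X = (4.4/5.2)(38.73 − 28.6) + 27.2
x = 0.846154 × 10.130 + 27.2 = 35.77

35.77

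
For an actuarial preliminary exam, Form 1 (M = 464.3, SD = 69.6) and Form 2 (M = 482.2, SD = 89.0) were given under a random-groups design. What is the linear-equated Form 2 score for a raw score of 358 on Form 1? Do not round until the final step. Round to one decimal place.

346.3

Linear equating: y = (SD_Y/SD_X)(x − M_X) + M_Y
y = (89.0/69.6)(358 − 464.3) + 482.2
y = 1.278736 × -106.3 + 482.2 = -135.9296 + 482.2 = 346.3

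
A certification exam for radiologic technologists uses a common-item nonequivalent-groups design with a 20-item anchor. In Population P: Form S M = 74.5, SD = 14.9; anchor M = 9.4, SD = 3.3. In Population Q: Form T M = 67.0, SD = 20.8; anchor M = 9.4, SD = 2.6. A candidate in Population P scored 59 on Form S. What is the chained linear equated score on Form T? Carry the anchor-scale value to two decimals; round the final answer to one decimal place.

39.6

Form S → anchor (Population P): v = (3.3/14.9)(59 − 74.5) + 9.4 = 5.97
anchor → Form T (Population Q): y = (20.8/2.6)(5.97 − 9.4) + 67.0 = 39.6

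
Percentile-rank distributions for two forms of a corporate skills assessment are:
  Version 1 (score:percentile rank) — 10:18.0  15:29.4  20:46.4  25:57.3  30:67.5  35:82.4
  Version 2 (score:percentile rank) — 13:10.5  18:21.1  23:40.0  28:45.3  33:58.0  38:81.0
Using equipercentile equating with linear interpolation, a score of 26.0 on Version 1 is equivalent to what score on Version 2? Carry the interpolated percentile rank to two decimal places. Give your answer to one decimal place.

33.3

PR of 26.0 on Version 1: 57.3 + (26.0 − 25)/(30 − 25) × (67.5 − 57.3) = 59.34
On Version 2, PR 59.34 falls between score 33 (PR 58.0) and 38 (PR 81.0).
Interpolate: 33 + (59.34 − 58.0)/(81.0 − 58.0) × (38 − 33) = 33.3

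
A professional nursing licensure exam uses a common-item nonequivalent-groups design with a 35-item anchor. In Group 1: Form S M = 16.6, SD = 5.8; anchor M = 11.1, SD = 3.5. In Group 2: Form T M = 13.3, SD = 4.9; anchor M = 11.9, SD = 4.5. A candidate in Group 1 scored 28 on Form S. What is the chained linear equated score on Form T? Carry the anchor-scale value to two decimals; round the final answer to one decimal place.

Form S → anchor (Group 1): v = (3.5/5.8)(28 − 16.6) + 11.1 = 17.98
anchor → Form T (Group 2): y = (4.9/4.5)(17.98 − 11.9) + 13.3 = 19.9

19.9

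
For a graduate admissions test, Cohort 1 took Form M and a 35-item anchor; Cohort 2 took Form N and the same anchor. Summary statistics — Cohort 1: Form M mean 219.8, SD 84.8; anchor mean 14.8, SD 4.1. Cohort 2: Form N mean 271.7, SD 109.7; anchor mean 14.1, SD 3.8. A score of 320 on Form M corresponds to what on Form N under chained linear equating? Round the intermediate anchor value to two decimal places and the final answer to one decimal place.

Form M → anchor (Cohort 1): v = (4.1/84.8)(320 − 219.8) + 14.8 = 19.64
anchor → Form N (Cohort 2): y = (109.7/3.8)(19.64 − 14.1) + 271.7 = 431.6

431.6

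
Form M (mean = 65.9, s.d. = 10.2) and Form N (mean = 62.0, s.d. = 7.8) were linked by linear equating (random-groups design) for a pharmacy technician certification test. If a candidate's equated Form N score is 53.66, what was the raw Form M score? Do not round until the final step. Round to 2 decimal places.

54.99

Invert y = (SD_Y/SD_X)(x − M_X) + M_Y:
x = (SD_X/SD_Y)(y − M_Y) + M_X = (10.2/7.8)(53.66 − 62.0) + 65.9
x = 1.307692 × -8.340 + 65.9 = 54.99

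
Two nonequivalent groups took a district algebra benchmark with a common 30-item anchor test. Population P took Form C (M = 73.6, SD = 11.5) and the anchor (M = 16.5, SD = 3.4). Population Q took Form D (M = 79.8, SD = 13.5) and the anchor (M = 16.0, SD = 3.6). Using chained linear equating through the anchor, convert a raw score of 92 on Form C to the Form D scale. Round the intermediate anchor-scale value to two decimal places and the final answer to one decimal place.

Form C → anchor (Population P): v = (3.4/11.5)(92 − 73.6) + 16.5 = 21.94
anchor → Form D (Population Q): y = (13.5/3.6)(21.94 − 16.0) + 79.8 = 102.1

102.1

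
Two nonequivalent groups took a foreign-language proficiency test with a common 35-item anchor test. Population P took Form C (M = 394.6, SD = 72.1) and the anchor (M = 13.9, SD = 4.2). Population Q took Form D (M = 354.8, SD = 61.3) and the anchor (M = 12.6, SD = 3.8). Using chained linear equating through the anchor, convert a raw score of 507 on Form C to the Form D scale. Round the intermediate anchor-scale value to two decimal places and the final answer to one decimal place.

481.4

Form C → anchor (Population P): v = (4.2/72.1)(507 − 394.6) + 13.9 = 20.45
anchor → Form D (Population Q): y = (61.3/3.8)(20.45 − 12.6) + 354.8 = 481.4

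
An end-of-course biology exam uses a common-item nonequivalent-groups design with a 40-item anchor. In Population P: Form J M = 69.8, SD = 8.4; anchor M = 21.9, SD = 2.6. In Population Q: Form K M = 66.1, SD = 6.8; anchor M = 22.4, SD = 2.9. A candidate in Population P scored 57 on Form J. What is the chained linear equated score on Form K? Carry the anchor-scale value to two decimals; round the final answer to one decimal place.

Form J → anchor (Population P): v = (2.6/8.4)(57 − 69.8) + 21.9 = 17.94
anchor → Form K (Population Q): y = (6.8/2.9)(17.94 − 22.4) + 66.1 = 55.6

55.6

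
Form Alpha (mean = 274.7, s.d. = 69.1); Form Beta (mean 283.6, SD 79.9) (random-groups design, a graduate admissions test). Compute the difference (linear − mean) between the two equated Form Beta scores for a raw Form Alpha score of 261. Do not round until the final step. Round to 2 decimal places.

Mean-equated: 261 + (283.6 − 274.7) = 269.90
Linear-equated: (79.9/69.1)(261 − 274.7) + 283.6 = 267.759
Difference = 267.759 − 269.90 = -2.14

-2.14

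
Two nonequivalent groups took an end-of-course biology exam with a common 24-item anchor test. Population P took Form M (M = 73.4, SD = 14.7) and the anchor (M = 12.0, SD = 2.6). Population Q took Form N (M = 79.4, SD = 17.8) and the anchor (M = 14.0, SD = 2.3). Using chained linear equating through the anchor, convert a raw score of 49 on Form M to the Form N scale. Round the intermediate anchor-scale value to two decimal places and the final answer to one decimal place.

30.5

Form M → anchor (Population P): v = (2.6/14.7)(49 − 73.4) + 12.0 = 7.68
anchor → Form N (Population Q): y = (17.8/2.3)(7.68 − 14.0) + 79.4 = 30.5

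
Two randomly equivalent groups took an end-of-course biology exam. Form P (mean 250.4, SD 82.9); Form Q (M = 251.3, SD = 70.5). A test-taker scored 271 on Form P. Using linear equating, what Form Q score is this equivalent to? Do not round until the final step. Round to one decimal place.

Linear equating: y = (SD_Y/SD_X)(x − M_X) + M_Y
y = (70.5/82.9)(271 − 250.4) + 251.3
y = 0.850422 × 20.6 + 251.3 = 17.5187 + 251.3 = 268.8

268.8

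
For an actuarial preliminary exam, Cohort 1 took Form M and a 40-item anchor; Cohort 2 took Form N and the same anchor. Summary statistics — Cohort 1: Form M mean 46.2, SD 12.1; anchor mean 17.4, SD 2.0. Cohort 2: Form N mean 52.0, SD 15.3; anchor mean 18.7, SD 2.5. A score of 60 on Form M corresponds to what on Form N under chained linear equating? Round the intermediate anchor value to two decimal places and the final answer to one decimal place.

Form M → anchor (Cohort 1): v = (2.0/12.1)(60 − 46.2) + 17.4 = 19.68
anchor → Form N (Cohort 2): y = (15.3/2.5)(19.68 − 18.7) + 52.0 = 58.0

58.0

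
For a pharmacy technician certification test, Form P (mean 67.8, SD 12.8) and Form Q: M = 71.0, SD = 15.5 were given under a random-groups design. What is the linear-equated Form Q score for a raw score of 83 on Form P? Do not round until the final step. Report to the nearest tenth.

89.4

Linear equating: y = (SD_Y/SD_X)(x − M_X) + M_Y
y = (15.5/12.8)(83 − 67.8) + 71.0
y = 1.210938 × 15.2 + 71.0 = 18.4063 + 71.0 = 89.4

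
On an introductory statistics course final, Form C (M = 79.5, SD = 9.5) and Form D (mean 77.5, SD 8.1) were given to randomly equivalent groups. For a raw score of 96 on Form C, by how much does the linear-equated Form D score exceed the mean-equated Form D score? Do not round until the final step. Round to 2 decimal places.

Mean-equated: 96 + (77.5 − 79.5) = 94.00
Linear-equated: (8.1/9.5)(96 − 79.5) + 77.5 = 91.568
Difference = 91.568 − 94.00 = -2.43

-2.43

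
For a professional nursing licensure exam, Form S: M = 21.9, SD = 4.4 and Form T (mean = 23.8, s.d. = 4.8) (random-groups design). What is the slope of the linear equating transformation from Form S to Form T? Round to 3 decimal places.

1.091

A = SD_Y / SD_X = 4.8 / 4.4 = 1.091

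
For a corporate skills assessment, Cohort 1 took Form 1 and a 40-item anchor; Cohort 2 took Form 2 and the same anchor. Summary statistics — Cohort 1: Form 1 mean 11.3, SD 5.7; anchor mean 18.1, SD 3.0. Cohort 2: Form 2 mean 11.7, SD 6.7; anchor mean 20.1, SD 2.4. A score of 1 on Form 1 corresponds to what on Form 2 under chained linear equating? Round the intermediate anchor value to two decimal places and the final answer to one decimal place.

Form 1 → anchor (Cohort 1): v = (3.0/5.7)(1 − 11.3) + 18.1 = 12.68
anchor → Form 2 (Cohort 2): y = (6.7/2.4)(12.68 − 20.1) + 11.7 = -9.0

-9.0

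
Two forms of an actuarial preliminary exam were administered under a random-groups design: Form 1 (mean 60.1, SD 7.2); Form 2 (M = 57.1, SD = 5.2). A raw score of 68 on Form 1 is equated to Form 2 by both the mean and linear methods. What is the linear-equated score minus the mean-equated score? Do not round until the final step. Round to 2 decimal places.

Mean-equated: 68 + (57.1 − 60.1) = 65.00
Linear-equated: (5.2/7.2)(68 − 60.1) + 57.1 = 62.806
Difference = 62.806 − 65.00 = -2.19

-2.19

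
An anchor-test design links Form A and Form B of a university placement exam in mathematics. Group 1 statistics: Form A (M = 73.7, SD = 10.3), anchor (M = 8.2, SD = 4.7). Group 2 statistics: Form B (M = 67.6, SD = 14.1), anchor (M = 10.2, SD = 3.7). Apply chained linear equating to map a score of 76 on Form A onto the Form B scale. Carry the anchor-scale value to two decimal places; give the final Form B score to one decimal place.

Form A → anchor (Group 1): v = (4.7/10.3)(76 − 73.7) + 8.2 = 9.25
anchor → Form B (Group 2): y = (14.1/3.7)(9.25 − 10.2) + 67.6 = 64.0

64.0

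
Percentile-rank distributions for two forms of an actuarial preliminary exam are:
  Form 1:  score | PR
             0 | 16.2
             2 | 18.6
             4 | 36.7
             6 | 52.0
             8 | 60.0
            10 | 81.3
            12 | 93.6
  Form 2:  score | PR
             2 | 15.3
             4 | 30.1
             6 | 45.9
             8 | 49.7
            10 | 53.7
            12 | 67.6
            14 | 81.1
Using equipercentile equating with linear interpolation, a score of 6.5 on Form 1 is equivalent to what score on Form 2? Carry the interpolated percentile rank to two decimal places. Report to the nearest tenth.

10.0

PR of 6.5 on Form 1: 52.0 + (6.5 − 6)/(8 − 6) × (60.0 − 52.0) = 54.00
On Form 2, PR 54.00 falls between score 10 (PR 53.7) and 12 (PR 67.6).
Interpolate: 10 + (54.00 − 53.7)/(67.6 − 53.7) × (12 − 10) = 10.0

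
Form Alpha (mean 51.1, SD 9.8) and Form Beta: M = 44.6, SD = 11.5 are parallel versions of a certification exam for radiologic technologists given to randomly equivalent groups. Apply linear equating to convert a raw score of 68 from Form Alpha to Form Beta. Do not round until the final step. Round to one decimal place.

64.4

Linear equating: y = (SD_Y/SD_X)(x − M_X) + M_Y
y = (11.5/9.8)(68 − 51.1) + 44.6
y = 1.173469 × 16.9 + 44.6 = 19.8316 + 44.6 = 64.4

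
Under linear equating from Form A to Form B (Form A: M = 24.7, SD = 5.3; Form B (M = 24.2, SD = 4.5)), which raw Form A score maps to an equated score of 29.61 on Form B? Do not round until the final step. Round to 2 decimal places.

31.07

Invert y = (SD_Y/SD_X)(x − M_X) + M_Y:
x = (SD_X/SD_Y)(y − M_Y) + M_X = (5.3/4.5)(29.61 − 24.2) + 24.7
x = 1.177778 × 5.410 + 24.7 = 31.07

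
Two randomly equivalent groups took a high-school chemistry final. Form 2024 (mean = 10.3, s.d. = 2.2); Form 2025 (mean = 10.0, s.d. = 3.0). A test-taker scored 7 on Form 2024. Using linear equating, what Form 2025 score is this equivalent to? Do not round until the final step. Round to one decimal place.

Linear equating: y = (SD_Y/SD_X)(x − M_X) + M_Y
y = (3.0/2.2)(7 − 10.3) + 10.0
y = 1.363636 × -3.3 + 10.0 = -4.5000 + 10.0 = 5.5

5.5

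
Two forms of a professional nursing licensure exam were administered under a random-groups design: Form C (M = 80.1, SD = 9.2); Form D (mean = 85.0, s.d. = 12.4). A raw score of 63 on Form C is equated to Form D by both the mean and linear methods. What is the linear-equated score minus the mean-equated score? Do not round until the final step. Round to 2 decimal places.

Mean-equated: 63 + (85.0 − 80.1) = 67.90
Linear-equated: (12.4/9.2)(63 − 80.1) + 85.0 = 61.952
Difference = 61.952 − 67.90 = -5.95

-5.95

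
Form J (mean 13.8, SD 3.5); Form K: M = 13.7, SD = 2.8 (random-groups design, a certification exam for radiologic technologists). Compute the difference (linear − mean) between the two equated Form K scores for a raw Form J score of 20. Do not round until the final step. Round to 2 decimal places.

-1.24

Mean-equated: 20 + (13.7 − 13.8) = 19.90
Linear-equated: (2.8/3.5)(20 − 13.8) + 13.7 = 18.660
Difference = 18.660 − 19.90 = -1.24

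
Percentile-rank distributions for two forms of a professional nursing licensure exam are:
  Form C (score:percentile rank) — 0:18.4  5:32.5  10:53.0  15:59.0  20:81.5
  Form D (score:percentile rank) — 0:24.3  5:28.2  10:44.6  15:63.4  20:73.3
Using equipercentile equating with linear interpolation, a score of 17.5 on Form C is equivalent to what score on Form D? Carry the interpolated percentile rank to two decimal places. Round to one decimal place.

18.5

PR of 17.5 on Form C: 59.0 + (17.5 − 15)/(20 − 15) × (81.5 − 59.0) = 70.25
On Form D, PR 70.25 falls between score 15 (PR 63.4) and 20 (PR 73.3).
Interpolate: 15 + (70.25 − 63.4)/(73.3 − 63.4) × (20 − 15) = 18.5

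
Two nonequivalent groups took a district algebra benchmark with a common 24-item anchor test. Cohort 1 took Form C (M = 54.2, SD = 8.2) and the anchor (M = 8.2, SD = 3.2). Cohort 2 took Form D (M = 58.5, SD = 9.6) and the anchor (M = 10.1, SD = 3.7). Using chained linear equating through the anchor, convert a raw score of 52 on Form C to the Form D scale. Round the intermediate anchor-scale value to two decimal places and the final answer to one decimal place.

51.3

Form C → anchor (Cohort 1): v = (3.2/8.2)(52 − 54.2) + 8.2 = 7.34
anchor → Form D (Cohort 2): y = (9.6/3.7)(7.34 − 10.1) + 58.5 = 51.3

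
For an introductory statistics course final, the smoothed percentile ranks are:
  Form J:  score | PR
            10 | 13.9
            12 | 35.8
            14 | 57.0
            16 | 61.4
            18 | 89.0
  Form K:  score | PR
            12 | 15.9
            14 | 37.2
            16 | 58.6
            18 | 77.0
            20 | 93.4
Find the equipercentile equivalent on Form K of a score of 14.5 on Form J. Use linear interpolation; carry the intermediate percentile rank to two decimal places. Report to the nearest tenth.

16.0

PR of 14.5 on Form J: 57.0 + (14.5 − 14)/(16 − 14) × (61.4 − 57.0) = 58.10
On Form K, PR 58.10 falls between score 14 (PR 37.2) and 16 (PR 58.6).
Interpolate: 14 + (58.10 − 37.2)/(58.6 − 37.2) × (16 − 14) = 16.0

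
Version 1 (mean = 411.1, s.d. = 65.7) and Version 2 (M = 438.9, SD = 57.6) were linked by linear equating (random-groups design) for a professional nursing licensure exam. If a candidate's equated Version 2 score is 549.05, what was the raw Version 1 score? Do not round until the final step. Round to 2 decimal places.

536.74

Invert y = (SD_Y/SD_X)(x − M_X) + M_Y:
x = (SD_X/SD_Y)(y − M_Y) + M_X = (65.7/57.6)(549.05 − 438.9) + 411.1
x = 1.140625 × 110.150 + 411.1 = 536.74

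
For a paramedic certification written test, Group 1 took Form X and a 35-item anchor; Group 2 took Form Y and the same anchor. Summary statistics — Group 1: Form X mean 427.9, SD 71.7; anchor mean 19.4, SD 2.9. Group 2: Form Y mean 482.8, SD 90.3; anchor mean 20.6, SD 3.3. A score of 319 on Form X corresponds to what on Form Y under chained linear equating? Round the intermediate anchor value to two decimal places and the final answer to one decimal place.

Form X → anchor (Group 1): v = (2.9/71.7)(319 − 427.9) + 19.4 = 15.00
anchor → Form Y (Group 2): y = (90.3/3.3)(15.00 − 20.6) + 482.8 = 329.6

329.6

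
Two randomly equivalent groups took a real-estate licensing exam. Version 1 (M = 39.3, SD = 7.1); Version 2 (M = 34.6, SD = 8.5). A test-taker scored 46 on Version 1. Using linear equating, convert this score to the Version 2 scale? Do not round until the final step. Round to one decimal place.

42.6

Linear equating: y = (SD_Y/SD_X)(x − M_X) + M_Y
y = (8.5/7.1)(46 − 39.3) + 34.6
y = 1.197183 × 6.7 + 34.6 = 8.0211 + 34.6 = 42.6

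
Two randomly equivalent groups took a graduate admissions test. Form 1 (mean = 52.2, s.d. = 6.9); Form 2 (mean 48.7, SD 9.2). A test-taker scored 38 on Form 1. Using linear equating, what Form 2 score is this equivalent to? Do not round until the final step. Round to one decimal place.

29.8

Linear equating: y = (SD_Y/SD_X)(x − M_X) + M_Y
y = (9.2/6.9)(38 − 52.2) + 48.7
y = 1.333333 × -14.2 + 48.7 = -18.9333 + 48.7 = 29.8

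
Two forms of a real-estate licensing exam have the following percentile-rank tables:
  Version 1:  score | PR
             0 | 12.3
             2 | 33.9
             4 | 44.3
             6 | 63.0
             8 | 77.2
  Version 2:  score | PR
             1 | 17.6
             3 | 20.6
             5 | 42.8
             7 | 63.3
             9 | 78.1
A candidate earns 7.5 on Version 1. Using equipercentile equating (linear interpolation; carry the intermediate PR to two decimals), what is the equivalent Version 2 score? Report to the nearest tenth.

8.4

PR of 7.5 on Version 1: 63.0 + (7.5 − 6)/(8 − 6) × (77.2 − 63.0) = 73.65
On Version 2, PR 73.65 falls between score 7 (PR 63.3) and 9 (PR 78.1).
Interpolate: 7 + (73.65 − 63.3)/(78.1 − 63.3) × (9 − 7) = 8.4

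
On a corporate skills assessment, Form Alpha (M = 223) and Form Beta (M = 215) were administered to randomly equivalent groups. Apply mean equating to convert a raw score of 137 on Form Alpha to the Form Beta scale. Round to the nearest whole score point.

Mean equating: y = x + (M_Y − M_X) = 137 + (215 − 223) = 129

129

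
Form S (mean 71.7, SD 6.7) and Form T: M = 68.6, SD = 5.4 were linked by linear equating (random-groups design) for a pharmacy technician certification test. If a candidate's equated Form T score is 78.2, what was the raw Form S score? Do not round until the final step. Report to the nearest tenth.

83.6

Invert y = (SD_Y/SD_X)(x − M_X) + M_Y:
x = (SD_X/SD_Y)(y − M_Y) + M_X = (6.7/5.4)(78.2 − 68.6) + 71.7
x = 1.240741 × 9.600 + 71.7 = 83.6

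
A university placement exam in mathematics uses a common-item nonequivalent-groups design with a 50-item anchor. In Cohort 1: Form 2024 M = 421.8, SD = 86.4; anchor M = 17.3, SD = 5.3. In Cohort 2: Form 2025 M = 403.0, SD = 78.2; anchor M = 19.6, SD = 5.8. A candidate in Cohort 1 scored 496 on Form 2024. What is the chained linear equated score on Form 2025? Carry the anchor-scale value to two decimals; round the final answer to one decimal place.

433.3

Form 2024 → anchor (Cohort 1): v = (5.3/86.4)(496 − 421.8) + 17.3 = 21.85
anchor → Form 2025 (Cohort 2): y = (78.2/5.8)(21.85 − 19.6) + 403.0 = 433.3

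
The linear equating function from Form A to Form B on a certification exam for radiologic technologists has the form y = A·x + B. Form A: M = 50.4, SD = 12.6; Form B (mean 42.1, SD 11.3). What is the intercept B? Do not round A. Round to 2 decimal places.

-3.10

A = SD_Y / SD_X = 11.3 / 12.6 = 0.896825
B = M_Y − A·M_X = 42.1 − 0.896825 × 50.4 = -3.10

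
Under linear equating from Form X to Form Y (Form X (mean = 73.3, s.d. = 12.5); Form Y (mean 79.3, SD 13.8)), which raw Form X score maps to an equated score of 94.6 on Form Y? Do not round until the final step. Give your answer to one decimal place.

87.2

Invert y = (SD_Y/SD_X)(x − M_X) + M_Y:
x = (SD_X/SD_Y)(y − M_Y) + M_X = (12.5/13.8)(94.6 − 79.3) + 73.3
x = 0.905797 × 15.300 + 73.3 = 87.2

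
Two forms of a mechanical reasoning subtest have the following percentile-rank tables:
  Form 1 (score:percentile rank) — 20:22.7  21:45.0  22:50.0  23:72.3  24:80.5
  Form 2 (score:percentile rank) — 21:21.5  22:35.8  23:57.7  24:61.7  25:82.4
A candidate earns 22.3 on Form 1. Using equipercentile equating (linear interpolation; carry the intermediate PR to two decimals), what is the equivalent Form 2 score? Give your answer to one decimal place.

PR of 22.3 on Form 1: 50.0 + (22.3 − 22)/(23 − 22) × (72.3 − 50.0) = 56.69
On Form 2, PR 56.69 falls between score 22 (PR 35.8) and 23 (PR 57.7).
Interpolate: 22 + (56.69 − 35.8)/(57.7 − 35.8) × (23 − 22) = 23.0

23.0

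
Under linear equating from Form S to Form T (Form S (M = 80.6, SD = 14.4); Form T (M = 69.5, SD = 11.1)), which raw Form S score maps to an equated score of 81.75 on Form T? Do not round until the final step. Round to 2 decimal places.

96.49

Invert y = (SD_Y/SD_X)(x − M_X) + M_Y:
x = (SD_X/SD_Y)(y − M_Y) + M_X = (14.4/11.1)(81.75 − 69.5) + 80.6
x = 1.297297 × 12.250 + 80.6 = 96.49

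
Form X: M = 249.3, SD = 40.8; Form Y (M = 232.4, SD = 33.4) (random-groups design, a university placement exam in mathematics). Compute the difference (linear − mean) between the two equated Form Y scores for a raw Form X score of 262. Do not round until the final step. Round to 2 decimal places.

Mean-equated: 262 + (232.4 − 249.3) = 245.10
Linear-equated: (33.4/40.8)(262 − 249.3) + 232.4 = 242.797
Difference = 242.797 − 245.10 = -2.30

-2.30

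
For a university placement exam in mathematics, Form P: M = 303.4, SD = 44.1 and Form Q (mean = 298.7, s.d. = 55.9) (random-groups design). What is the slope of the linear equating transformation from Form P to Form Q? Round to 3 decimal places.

1.268

A = SD_Y / SD_X = 55.9 / 44.1 = 1.268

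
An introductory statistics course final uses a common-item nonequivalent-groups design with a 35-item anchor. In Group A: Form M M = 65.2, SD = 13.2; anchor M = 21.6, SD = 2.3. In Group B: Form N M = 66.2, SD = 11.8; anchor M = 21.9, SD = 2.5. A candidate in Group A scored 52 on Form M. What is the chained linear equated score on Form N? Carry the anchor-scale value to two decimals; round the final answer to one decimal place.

Form M → anchor (Group A): v = (2.3/13.2)(52 − 65.2) + 21.6 = 19.30
anchor → Form N (Group B): y = (11.8/2.5)(19.30 − 21.9) + 66.2 = 53.9

53.9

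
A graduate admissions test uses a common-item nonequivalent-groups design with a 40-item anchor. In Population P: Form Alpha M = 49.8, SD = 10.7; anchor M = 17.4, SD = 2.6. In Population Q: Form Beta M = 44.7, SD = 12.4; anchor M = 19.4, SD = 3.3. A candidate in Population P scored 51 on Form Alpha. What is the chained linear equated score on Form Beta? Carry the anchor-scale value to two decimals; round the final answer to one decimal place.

38.3

Form Alpha → anchor (Population P): v = (2.6/10.7)(51 − 49.8) + 17.4 = 17.69
anchor → Form Beta (Population Q): y = (12.4/3.3)(17.69 − 19.4) + 44.7 = 38.3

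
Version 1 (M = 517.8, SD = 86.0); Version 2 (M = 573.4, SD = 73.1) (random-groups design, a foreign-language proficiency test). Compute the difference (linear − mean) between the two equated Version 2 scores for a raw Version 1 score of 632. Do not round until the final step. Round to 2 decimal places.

-17.13

Mean-equated: 632 + (573.4 − 517.8) = 687.60
Linear-equated: (73.1/86.0)(632 − 517.8) + 573.4 = 670.470
Difference = 670.470 − 687.60 = -17.13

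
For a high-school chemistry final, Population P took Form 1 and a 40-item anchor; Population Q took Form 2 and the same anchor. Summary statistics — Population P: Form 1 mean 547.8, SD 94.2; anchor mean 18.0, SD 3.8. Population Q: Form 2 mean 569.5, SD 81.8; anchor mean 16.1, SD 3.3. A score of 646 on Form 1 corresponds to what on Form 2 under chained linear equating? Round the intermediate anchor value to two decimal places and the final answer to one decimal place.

Form 1 → anchor (Population P): v = (3.8/94.2)(646 − 547.8) + 18.0 = 21.96
anchor → Form 2 (Population Q): y = (81.8/3.3)(21.96 − 16.1) + 569.5 = 714.8

714.8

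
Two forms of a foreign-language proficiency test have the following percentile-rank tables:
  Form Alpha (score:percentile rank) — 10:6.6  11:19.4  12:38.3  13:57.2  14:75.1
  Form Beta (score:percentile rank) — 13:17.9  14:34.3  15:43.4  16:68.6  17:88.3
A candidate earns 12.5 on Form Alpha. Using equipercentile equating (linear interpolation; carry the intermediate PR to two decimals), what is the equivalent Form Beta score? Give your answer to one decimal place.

15.2

PR of 12.5 on Form Alpha: 38.3 + (12.5 − 12)/(13 − 12) × (57.2 − 38.3) = 47.75
On Form Beta, PR 47.75 falls between score 15 (PR 43.4) and 16 (PR 68.6).
Interpolate: 15 + (47.75 − 43.4)/(68.6 − 43.4) × (16 − 15) = 15.2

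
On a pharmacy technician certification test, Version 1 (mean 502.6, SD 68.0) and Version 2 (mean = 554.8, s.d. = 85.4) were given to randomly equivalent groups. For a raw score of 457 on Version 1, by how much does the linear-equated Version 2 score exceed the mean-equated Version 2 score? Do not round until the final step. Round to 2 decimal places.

Mean-equated: 457 + (554.8 − 502.6) = 509.20
Linear-equated: (85.4/68.0)(457 − 502.6) + 554.8 = 497.532
Difference = 497.532 − 509.20 = -11.67

-11.67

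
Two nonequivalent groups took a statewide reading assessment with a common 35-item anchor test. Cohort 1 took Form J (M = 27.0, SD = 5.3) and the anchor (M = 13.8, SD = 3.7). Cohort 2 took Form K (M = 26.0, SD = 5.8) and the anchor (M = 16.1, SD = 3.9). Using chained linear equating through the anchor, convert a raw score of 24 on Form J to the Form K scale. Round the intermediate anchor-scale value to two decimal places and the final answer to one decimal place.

Form J → anchor (Cohort 1): v = (3.7/5.3)(24 − 27.0) + 13.8 = 11.71
anchor → Form K (Cohort 2): y = (5.8/3.9)(11.71 − 16.1) + 26.0 = 19.5

19.5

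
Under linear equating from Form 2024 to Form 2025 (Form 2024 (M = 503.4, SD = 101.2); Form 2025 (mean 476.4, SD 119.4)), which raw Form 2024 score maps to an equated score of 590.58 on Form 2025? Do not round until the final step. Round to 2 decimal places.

Invert y = (SD_Y/SD_X)(x − M_X) + M_Y:
x = (SD_X/SD_Y)(y − M_Y) + M_X = (101.2/119.4)(590.58 − 476.4) + 503.4
x = 0.847571 × 114.180 + 503.4 = 600.18

600.18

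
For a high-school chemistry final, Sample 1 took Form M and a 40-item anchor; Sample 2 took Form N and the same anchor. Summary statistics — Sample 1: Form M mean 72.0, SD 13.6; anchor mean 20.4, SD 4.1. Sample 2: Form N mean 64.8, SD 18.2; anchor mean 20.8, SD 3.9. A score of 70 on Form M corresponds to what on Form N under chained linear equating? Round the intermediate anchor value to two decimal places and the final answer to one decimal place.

Form M → anchor (Sample 1): v = (4.1/13.6)(70 − 72.0) + 20.4 = 19.80
anchor → Form N (Sample 2): y = (18.2/3.9)(19.80 − 20.8) + 64.8 = 60.1

60.1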